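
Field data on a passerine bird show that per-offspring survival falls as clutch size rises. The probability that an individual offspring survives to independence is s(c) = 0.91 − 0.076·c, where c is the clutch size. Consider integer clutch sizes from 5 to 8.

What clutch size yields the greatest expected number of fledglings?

Expected fledglings = c × s(c):
  c=5: 5 × 0.530 = 2.650
  c=6: 6 × 0.454 = 2.724
  c=7: 7 × 0.378 = 2.646
  c=8: 8 × 0.302 = 2.416
Maximum at c = 6 (2.724 fledglings).

6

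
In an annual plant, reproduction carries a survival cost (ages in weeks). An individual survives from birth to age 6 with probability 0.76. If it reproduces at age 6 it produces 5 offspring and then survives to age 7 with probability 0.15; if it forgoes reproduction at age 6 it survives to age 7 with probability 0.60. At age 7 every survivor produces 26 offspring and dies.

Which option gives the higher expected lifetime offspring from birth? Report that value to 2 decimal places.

breed at age 6: R₀ = 0.76 × (5 + 0.15 × 26) = 0.76 × 8.9000 = 6.7640
delay to age 7: R₀ = 0.76 × (0.60 × 26) = 0.76 × 15.6000 = 11.8560
Higher: delay to age 7 (11.8560).

11.86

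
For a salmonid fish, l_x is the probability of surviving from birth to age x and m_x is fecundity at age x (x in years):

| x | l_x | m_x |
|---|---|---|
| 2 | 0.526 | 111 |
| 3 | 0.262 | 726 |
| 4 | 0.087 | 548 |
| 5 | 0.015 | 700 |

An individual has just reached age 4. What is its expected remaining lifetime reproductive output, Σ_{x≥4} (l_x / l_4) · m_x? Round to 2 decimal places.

l_4 = 0.087. Conditional survival from age 4 to x is l_x / l_4.
  x=4: (0.087/0.087) × 548 = 548.0000
  x=5: (0.015/0.087) × 700 = 120.6897
Sum = 548.0000 + 120.6897 = 668.6897

668.69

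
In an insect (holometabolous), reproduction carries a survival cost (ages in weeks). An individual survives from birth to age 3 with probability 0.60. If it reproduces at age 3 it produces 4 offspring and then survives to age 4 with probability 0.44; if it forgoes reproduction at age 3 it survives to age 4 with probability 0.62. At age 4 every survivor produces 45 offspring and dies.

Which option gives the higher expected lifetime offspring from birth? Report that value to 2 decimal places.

16.74

breed at age 3: R₀ = 0.60 × (4 + 0.44 × 45) = 0.60 × 23.8000 = 14.2800
delay to age 4: R₀ = 0.60 × (0.62 × 45) = 0.60 × 27.9000 = 16.7400
Higher: delay to age 4 (16.7400).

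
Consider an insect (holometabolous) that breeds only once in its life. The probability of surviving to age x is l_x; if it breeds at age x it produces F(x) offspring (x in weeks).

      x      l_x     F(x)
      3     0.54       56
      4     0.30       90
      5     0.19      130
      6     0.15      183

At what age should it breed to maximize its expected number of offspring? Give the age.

Expected offspring if breeding at age x = l_x × F(x):
  age 3: 0.54 × 56 = 30.240
  age 4: 0.30 × 90 = 27.000
  age 5: 0.19 × 130 = 24.700
  age 6: 0.15 × 183 = 27.450
Maximum at age 3 (30.240).

3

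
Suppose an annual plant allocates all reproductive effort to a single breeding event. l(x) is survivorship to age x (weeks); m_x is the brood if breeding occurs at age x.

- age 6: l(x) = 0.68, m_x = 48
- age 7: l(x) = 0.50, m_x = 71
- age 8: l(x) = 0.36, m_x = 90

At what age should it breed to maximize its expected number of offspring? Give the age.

7

Expected offspring if breeding at age x = l(x) × m_x:
  age 6: 0.68 × 48 = 32.640
  age 7: 0.50 × 71 = 35.500
  age 8: 0.36 × 90 = 32.400
Maximum at age 7 (35.500).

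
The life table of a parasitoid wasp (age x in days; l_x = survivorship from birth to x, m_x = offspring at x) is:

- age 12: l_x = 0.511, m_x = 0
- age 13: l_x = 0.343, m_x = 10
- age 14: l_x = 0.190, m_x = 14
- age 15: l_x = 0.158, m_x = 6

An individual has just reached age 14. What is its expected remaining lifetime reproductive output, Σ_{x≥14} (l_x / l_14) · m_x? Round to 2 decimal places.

l_14 = 0.190. Conditional survival from age 14 to x is l_x / l_14.
  x=14: (0.190/0.190) × 14 = 14.0000
  x=15: (0.158/0.190) × 6 = 4.9895
Sum = 14.0000 + 4.9895 = 18.9895

18.99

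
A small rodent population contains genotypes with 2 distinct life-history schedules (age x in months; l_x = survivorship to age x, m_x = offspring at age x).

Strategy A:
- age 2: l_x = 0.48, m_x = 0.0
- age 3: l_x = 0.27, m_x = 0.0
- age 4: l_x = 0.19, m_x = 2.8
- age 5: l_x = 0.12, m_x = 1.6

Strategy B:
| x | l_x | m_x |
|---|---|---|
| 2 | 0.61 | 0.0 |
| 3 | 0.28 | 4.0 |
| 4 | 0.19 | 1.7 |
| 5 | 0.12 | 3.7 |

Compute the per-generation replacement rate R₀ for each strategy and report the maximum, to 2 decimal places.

1.89

Strategy A: R₀ = 0.48×0.0 + 0.27×0.0 + 0.19×2.8 + 0.12×1.6 = 0.7240
Strategy B: R₀ = 0.61×0.0 + 0.28×4.0 + 0.19×1.7 + 0.12×3.7 = 1.8870
Highest R₀: strategy B with 1.8870.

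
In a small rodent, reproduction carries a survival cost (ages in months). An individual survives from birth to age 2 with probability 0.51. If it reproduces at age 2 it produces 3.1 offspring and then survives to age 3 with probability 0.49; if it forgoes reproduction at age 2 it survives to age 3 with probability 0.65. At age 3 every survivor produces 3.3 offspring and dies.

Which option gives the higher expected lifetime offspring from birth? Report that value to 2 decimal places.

breed at age 2: R₀ = 0.51 × (3.1 + 0.49 × 3.3) = 0.51 × 4.7170 = 2.4057
delay to age 3: R₀ = 0.51 × (0.65 × 3.3) = 0.51 × 2.1450 = 1.0939
Higher: breed at age 2 (2.4057).

2.41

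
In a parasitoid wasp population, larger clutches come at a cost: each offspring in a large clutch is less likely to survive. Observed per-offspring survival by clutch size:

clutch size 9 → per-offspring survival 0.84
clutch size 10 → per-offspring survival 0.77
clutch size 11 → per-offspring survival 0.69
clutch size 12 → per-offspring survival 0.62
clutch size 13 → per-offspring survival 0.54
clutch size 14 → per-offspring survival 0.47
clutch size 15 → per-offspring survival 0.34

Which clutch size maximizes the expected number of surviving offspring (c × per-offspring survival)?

Expected surviving offspring = c × s(c):
  c=9: 9 × 0.84 = 7.560
  c=10: 10 × 0.77 = 7.700
  c=11: 11 × 0.69 = 7.590
  c=12: 12 × 0.62 = 7.440
  c=13: 13 × 0.54 = 7.020
  c=14: 14 × 0.47 = 6.580
  c=15: 15 × 0.34 = 5.100
Maximum at c = 10 (7.700 surviving offspring).

10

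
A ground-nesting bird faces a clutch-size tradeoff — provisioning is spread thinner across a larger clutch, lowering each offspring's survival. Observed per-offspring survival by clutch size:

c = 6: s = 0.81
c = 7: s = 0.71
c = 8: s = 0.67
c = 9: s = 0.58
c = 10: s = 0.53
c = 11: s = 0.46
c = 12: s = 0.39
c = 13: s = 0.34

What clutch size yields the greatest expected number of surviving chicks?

8

Expected surviving chicks = c × s(c):
  c=6: 6 × 0.81 = 4.860
  c=7: 7 × 0.71 = 4.970
  c=8: 8 × 0.67 = 5.360
  c=9: 9 × 0.58 = 5.220
  c=10: 10 × 0.53 = 5.300
  c=11: 11 × 0.46 = 5.060
  c=12: 12 × 0.39 = 4.680
  c=13: 13 × 0.34 = 4.420
Maximum at c = 8 (5.360 surviving chicks).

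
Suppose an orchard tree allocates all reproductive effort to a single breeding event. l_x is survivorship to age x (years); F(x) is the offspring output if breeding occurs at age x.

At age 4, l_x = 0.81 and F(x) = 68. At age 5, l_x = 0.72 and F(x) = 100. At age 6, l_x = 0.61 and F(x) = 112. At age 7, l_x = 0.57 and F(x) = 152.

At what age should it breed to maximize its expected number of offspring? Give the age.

Expected offspring if breeding at age x = l_x × F(x):
  age 4: 0.81 × 68 = 55.080
  age 5: 0.72 × 100 = 72.000
  age 6: 0.61 × 112 = 68.320
  age 7: 0.57 × 152 = 86.640
Maximum at age 7 (86.640).

7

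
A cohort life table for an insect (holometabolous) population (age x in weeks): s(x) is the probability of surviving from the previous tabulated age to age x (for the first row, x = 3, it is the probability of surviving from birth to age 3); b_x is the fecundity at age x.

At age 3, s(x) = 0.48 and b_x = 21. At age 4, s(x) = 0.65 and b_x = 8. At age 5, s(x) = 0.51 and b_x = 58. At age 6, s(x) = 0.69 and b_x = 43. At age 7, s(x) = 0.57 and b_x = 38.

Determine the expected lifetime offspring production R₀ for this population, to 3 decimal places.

28.904

Survivorship from birth: l_x = s_3·s_4·…·s_x.
  l_3 = 0.48000
  l_4 = 0.31200
  l_5 = 0.15912
  l_6 = 0.10979
  l_7 = 0.06258
R₀ = Σ l_x b_x:
  age 3: 0.48000 × 21 = 10.0800
  age 4: 0.31200 × 8 = 2.4960
  age 5: 0.15912 × 58 = 9.2290
  age 6: 0.10979 × 43 = 4.7210
  age 7: 0.06258 × 38 = 2.3780
R₀ = 10.0800 + 2.4960 + 9.2290 + 4.7210 + 2.3780 = 28.9040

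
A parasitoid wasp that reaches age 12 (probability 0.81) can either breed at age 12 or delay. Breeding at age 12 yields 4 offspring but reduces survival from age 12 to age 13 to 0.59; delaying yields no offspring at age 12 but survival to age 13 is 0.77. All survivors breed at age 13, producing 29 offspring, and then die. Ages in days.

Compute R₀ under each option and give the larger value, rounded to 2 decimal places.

18.09

breed at age 12: R₀ = 0.81 × (4 + 0.59 × 29) = 0.81 × 21.1100 = 17.0991
delay to age 13: R₀ = 0.81 × (0.77 × 29) = 0.81 × 22.3300 = 18.0873
Higher: delay to age 13 (18.0873).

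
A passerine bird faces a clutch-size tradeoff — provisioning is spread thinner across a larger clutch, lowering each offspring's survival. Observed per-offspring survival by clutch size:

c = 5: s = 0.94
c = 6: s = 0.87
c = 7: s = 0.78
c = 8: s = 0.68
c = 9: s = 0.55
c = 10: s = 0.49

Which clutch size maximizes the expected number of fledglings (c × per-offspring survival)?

Expected fledglings = c × s(c):
  c=5: 5 × 0.94 = 4.700
  c=6: 6 × 0.87 = 5.220
  c=7: 7 × 0.78 = 5.460
  c=8: 8 × 0.68 = 5.440
  c=9: 9 × 0.55 = 4.950
  c=10: 10 × 0.49 = 4.900
Maximum at c = 7 (5.460 fledglings).

7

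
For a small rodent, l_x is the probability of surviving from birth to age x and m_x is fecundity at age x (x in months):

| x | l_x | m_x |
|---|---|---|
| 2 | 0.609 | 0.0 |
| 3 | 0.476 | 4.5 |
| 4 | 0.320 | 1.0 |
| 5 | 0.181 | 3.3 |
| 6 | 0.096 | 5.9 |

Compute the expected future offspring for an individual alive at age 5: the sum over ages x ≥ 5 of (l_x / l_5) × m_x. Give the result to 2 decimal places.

l_5 = 0.181. Conditional survival from age 5 to x is l_x / l_5.
  x=5: (0.181/0.181) × 3.3 = 3.3000
  x=6: (0.096/0.181) × 5.9 = 3.1293
Sum = 3.3000 + 3.1293 = 6.4293

6.43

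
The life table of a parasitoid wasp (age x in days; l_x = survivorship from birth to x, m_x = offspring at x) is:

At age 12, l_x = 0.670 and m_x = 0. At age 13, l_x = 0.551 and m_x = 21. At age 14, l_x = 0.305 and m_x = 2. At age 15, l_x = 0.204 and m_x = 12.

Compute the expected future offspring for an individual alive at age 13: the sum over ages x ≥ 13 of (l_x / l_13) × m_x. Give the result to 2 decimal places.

l_13 = 0.551. Conditional survival from age 13 to x is l_x / l_13.
  x=13: (0.551/0.551) × 21 = 21.0000
  x=14: (0.305/0.551) × 2 = 1.1071
  x=15: (0.204/0.551) × 12 = 4.4428
Sum = 21.0000 + 1.1071 + 4.4428 = 26.5499

26.55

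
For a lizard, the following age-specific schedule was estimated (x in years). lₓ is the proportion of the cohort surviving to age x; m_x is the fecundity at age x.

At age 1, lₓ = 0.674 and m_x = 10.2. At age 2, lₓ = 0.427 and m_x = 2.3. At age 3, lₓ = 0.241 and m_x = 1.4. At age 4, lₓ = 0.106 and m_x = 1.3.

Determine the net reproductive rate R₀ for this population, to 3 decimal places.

R₀ = Σ lₓ m_x:
  age 1: 0.674 × 10.2 = 6.8748
  age 2: 0.427 × 2.3 = 0.9821
  age 3: 0.241 × 1.4 = 0.3374
  age 4: 0.106 × 1.3 = 0.1378
R₀ = 6.8748 + 0.9821 + 0.3374 + 0.1378 = 8.3321

8.332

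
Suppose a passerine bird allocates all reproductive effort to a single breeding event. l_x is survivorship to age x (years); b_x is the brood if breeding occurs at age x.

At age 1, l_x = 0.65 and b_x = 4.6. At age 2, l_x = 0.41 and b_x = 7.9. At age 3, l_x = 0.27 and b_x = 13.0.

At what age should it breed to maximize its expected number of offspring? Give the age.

3

Expected offspring if breeding at age x = l_x × b_x:
  age 1: 0.65 × 4.6 = 2.990
  age 2: 0.41 × 7.9 = 3.239
  age 3: 0.27 × 13.0 = 3.510
Maximum at age 3 (3.510).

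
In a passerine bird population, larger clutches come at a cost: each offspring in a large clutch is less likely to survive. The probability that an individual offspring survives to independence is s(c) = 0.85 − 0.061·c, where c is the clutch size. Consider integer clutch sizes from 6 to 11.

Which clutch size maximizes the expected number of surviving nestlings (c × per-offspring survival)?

7

Expected surviving nestlings = c × s(c):
  c=6: 6 × 0.484 = 2.904
  c=7: 7 × 0.423 = 2.961
  c=8: 8 × 0.362 = 2.896
  c=9: 9 × 0.301 = 2.709
  c=10: 10 × 0.240 = 2.400
  c=11: 11 × 0.179 = 1.969
Maximum at c = 7 (2.961 surviving nestlings).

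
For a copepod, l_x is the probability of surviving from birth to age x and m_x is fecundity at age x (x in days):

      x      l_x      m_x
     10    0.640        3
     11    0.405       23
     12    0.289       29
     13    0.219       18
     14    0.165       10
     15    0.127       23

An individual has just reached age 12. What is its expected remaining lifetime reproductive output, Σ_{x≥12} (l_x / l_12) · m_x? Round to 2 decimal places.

l_12 = 0.289. Conditional survival from age 12 to x is l_x / l_12.
  x=12: (0.289/0.289) × 29 = 29.0000
  x=13: (0.219/0.289) × 18 = 13.6401
  x=14: (0.165/0.289) × 10 = 5.7093
  x=15: (0.127/0.289) × 23 = 10.1073
Sum = 29.0000 + 13.6401 + 5.7093 + 10.1073 = 58.4567

58.46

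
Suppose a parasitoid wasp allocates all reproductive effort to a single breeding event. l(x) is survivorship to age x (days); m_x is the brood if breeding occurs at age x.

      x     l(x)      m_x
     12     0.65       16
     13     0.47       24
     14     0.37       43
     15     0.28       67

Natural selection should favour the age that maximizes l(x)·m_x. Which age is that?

15

Expected offspring if breeding at age x = l(x) × m_x:
  age 12: 0.65 × 16 = 10.400
  age 13: 0.47 × 24 = 11.280
  age 14: 0.37 × 43 = 15.910
  age 15: 0.28 × 67 = 18.760
Maximum at age 15 (18.760).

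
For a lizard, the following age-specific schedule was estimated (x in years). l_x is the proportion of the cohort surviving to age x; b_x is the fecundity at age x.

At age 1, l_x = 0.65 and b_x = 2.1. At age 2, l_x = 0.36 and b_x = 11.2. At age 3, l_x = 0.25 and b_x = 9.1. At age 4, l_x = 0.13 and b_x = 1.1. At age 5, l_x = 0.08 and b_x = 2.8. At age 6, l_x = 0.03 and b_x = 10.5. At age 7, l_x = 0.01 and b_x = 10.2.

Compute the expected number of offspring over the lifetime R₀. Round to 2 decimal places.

8.46

R₀ = Σ l_x b_x:
  age 1: 0.65 × 2.1 = 1.3650
  age 2: 0.36 × 11.2 = 4.0320
  age 3: 0.25 × 9.1 = 2.2750
  age 4: 0.13 × 1.1 = 0.1430
  age 5: 0.08 × 2.8 = 0.2240
  age 6: 0.03 × 10.5 = 0.3150
  age 7: 0.01 × 10.2 = 0.1020
R₀ = 1.3650 + 4.0320 + 2.2750 + 0.1430 + 0.2240 + 0.3150 + 0.1020 = 8.4560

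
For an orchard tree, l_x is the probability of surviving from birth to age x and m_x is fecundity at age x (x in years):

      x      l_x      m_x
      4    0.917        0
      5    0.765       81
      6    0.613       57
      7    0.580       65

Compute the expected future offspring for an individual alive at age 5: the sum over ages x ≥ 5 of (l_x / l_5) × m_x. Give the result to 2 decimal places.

175.96

l_5 = 0.765. Conditional survival from age 5 to x is l_x / l_5.
  x=5: (0.765/0.765) × 81 = 81.0000
  x=6: (0.613/0.765) × 57 = 45.6745
  x=7: (0.580/0.765) × 65 = 49.2810
Sum = 81.0000 + 45.6745 + 49.2810 = 175.9556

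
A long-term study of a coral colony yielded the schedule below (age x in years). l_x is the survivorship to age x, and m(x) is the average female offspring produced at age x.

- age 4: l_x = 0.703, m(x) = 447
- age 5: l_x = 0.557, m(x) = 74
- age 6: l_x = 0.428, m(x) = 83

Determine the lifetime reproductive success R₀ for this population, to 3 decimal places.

390.983

R₀ = Σ l_x m(x):
  age 4: 0.703 × 447 = 314.2410
  age 5: 0.557 × 74 = 41.2180
  age 6: 0.428 × 83 = 35.5240
R₀ = 314.2410 + 41.2180 + 35.5240 = 390.9830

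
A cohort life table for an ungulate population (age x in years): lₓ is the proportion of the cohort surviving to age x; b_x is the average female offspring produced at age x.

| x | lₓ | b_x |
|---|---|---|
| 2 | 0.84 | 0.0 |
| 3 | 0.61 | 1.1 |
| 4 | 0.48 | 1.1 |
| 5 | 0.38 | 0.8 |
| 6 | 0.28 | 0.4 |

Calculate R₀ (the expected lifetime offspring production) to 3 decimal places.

1.615

R₀ = Σ lₓ b_x:
  age 2: 0.84 × 0.0 = 0.0000
  age 3: 0.61 × 1.1 = 0.6710
  age 4: 0.48 × 1.1 = 0.5280
  age 5: 0.38 × 0.8 = 0.3040
  age 6: 0.28 × 0.4 = 0.1120
R₀ = 0.0000 + 0.6710 + 0.5280 + 0.3040 + 0.1120 = 1.6150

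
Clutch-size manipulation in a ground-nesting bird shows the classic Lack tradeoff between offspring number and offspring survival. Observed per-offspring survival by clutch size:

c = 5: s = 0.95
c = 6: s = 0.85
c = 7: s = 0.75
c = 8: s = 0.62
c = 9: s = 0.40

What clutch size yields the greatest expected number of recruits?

7

Expected recruits = c × s(c):
  c=5: 5 × 0.95 = 4.750
  c=6: 6 × 0.85 = 5.100
  c=7: 7 × 0.75 = 5.250
  c=8: 8 × 0.62 = 4.960
  c=9: 9 × 0.40 = 3.600
Maximum at c = 7 (5.250 recruits).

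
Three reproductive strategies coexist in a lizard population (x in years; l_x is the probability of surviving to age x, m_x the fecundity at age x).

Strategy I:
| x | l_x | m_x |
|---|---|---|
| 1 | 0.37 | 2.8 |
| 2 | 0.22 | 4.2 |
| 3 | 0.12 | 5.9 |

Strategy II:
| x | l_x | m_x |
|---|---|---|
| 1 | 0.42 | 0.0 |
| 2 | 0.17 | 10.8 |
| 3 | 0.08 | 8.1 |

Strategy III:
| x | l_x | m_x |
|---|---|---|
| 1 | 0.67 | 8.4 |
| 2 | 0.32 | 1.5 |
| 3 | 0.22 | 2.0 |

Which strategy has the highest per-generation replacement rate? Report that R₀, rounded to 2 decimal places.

Strategy I: R₀ = 0.37×2.8 + 0.22×4.2 + 0.12×5.9 = 2.6680
Strategy II: R₀ = 0.42×0.0 + 0.17×10.8 + 0.08×8.1 = 2.4840
Strategy III: R₀ = 0.67×8.4 + 0.32×1.5 + 0.22×2.0 = 6.5480
Highest R₀: strategy III with 6.5480.

6.55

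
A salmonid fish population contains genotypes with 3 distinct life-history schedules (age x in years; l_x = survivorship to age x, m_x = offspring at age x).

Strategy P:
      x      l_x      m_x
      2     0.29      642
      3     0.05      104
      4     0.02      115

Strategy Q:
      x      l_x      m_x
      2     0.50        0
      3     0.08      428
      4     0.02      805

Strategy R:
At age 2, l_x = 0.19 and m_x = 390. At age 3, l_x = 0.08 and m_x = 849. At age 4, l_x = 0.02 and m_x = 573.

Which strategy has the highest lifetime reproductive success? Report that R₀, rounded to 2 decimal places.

193.68

Strategy P: R₀ = 0.29×642 + 0.05×104 + 0.02×115 = 193.6800
Strategy Q: R₀ = 0.50×0 + 0.08×428 + 0.02×805 = 50.3400
Strategy R: R₀ = 0.19×390 + 0.08×849 + 0.02×573 = 153.4800
Highest R₀: strategy P with 193.6800.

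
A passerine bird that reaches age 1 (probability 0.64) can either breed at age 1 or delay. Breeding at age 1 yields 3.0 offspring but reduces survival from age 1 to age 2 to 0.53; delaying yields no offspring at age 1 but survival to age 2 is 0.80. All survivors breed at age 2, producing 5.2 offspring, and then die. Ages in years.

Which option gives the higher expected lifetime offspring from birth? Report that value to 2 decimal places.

breed at age 1: R₀ = 0.64 × (3.0 + 0.53 × 5.2) = 0.64 × 5.7560 = 3.6838
delay to age 2: R₀ = 0.64 × (0.80 × 5.2) = 0.64 × 4.1600 = 2.6624
Higher: breed at age 1 (3.6838).

3.68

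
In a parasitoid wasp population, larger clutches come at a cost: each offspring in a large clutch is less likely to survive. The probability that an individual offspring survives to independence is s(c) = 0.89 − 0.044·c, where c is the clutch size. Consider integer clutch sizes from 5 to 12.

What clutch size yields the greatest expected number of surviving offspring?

10

Expected surviving offspring = c × s(c):
  c=5: 5 × 0.670 = 3.350
  c=6: 6 × 0.626 = 3.756
  c=7: 7 × 0.582 = 4.074
  c=8: 8 × 0.538 = 4.304
  c=9: 9 × 0.494 = 4.446
  c=10: 10 × 0.450 = 4.500
  c=11: 11 × 0.406 = 4.466
  c=12: 12 × 0.362 = 4.344
Maximum at c = 10 (4.500 surviving offspring).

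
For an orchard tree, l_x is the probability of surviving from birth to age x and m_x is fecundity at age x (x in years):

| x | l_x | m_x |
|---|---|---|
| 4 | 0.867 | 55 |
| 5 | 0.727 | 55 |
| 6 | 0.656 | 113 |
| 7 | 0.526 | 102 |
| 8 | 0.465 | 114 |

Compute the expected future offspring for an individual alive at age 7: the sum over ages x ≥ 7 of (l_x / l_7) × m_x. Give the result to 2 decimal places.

202.78

l_7 = 0.526. Conditional survival from age 7 to x is l_x / l_7.
  x=7: (0.526/0.526) × 102 = 102.0000
  x=8: (0.465/0.526) × 114 = 100.7795
Sum = 102.0000 + 100.7795 = 202.7795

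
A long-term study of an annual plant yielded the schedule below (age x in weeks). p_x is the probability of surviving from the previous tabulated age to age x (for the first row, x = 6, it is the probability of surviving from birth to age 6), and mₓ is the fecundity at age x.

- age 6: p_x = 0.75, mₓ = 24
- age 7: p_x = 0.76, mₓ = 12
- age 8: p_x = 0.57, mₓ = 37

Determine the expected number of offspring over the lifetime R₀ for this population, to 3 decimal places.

36.861

Survivorship from birth: l_x = p_6·p_7·…·p_x.
  l_6 = 0.75000
  l_7 = 0.57000
  l_8 = 0.32490
R₀ = Σ l_x mₓ:
  age 6: 0.75000 × 24 = 18.0000
  age 7: 0.57000 × 12 = 6.8400
  age 8: 0.32490 × 37 = 12.0213
R₀ = 18.0000 + 6.8400 + 12.0213 = 36.8613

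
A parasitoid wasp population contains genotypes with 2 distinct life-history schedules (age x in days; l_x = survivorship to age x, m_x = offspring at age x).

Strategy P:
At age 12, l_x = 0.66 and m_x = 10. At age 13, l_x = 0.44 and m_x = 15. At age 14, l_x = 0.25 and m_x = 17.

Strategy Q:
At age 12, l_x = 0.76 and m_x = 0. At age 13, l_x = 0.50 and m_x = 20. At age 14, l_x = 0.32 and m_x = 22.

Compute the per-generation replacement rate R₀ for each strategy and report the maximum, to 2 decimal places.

Strategy P: R₀ = 0.66×10 + 0.44×15 + 0.25×17 = 17.4500
Strategy Q: R₀ = 0.76×0 + 0.50×20 + 0.32×22 = 17.0400
Highest R₀: strategy P with 17.4500.

17.45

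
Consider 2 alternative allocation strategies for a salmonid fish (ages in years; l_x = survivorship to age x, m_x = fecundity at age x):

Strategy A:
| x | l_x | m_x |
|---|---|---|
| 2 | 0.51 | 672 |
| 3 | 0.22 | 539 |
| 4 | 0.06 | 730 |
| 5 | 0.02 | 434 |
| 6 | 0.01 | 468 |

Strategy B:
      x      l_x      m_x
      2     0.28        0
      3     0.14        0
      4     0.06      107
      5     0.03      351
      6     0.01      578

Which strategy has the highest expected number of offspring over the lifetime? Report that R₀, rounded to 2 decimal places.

Strategy A: R₀ = 0.51×672 + 0.22×539 + 0.06×730 + 0.02×434 + 0.01×468 = 518.4600
Strategy B: R₀ = 0.28×0 + 0.14×0 + 0.06×107 + 0.03×351 + 0.01×578 = 22.7300
Highest R₀: strategy A with 518.4600.

518.46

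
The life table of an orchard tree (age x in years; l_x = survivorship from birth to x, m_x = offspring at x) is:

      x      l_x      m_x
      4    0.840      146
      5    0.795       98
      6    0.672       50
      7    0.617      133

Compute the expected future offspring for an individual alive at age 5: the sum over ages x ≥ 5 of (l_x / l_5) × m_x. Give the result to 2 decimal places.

243.49

l_5 = 0.795. Conditional survival from age 5 to x is l_x / l_5.
  x=5: (0.795/0.795) × 98 = 98.0000
  x=6: (0.672/0.795) × 50 = 42.2642
  x=7: (0.617/0.795) × 133 = 103.2214
Sum = 98.0000 + 42.2642 + 103.2214 = 243.4855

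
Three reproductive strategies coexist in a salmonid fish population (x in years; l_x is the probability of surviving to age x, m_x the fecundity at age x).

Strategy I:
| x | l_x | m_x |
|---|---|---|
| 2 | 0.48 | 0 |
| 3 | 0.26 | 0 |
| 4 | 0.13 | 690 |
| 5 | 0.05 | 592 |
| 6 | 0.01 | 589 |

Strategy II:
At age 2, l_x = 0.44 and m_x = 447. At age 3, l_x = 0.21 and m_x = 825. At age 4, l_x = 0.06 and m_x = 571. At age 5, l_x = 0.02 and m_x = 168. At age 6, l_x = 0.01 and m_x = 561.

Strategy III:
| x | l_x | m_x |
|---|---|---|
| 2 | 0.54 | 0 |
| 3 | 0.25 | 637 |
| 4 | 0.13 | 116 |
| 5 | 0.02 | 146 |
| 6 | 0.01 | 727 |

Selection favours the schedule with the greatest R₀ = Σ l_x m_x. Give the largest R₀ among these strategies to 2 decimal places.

413.16

Strategy I: R₀ = 0.48×0 + 0.26×0 + 0.13×690 + 0.05×592 + 0.01×589 = 125.1900
Strategy II: R₀ = 0.44×447 + 0.21×825 + 0.06×571 + 0.02×168 + 0.01×561 = 413.1600
Strategy III: R₀ = 0.54×0 + 0.25×637 + 0.13×116 + 0.02×146 + 0.01×727 = 184.5200
Highest R₀: strategy II with 413.1600.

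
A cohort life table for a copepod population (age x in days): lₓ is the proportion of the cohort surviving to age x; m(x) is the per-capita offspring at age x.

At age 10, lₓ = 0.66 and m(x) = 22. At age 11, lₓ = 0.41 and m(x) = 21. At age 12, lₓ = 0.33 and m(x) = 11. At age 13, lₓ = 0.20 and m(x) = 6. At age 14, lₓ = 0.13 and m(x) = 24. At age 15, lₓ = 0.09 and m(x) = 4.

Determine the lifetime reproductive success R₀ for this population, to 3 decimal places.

31.440

R₀ = Σ lₓ m(x):
  age 10: 0.66 × 22 = 14.5200
  age 11: 0.41 × 21 = 8.6100
  age 12: 0.33 × 11 = 3.6300
  age 13: 0.20 × 6 = 1.2000
  age 14: 0.13 × 24 = 3.1200
  age 15: 0.09 × 4 = 0.3600
R₀ = 14.5200 + 8.6100 + 3.6300 + 1.2000 + 3.1200 + 0.3600 = 31.4400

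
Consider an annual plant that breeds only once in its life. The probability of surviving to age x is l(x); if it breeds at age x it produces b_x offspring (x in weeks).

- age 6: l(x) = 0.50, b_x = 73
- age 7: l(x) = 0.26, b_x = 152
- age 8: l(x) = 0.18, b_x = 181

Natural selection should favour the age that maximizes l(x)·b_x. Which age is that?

7

Expected offspring if breeding at age x = l(x) × b_x:
  age 6: 0.50 × 73 = 36.500
  age 7: 0.26 × 152 = 39.520
  age 8: 0.18 × 181 = 32.580
Maximum at age 7 (39.520).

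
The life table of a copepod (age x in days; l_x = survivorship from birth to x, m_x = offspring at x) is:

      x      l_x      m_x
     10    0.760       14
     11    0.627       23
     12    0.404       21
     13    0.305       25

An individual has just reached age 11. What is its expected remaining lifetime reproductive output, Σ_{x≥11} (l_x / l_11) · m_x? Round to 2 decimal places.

l_11 = 0.627. Conditional survival from age 11 to x is l_x / l_11.
  x=11: (0.627/0.627) × 23 = 23.0000
  x=12: (0.404/0.627) × 21 = 13.5311
  x=13: (0.305/0.627) × 25 = 12.1611
Sum = 23.0000 + 13.5311 + 12.1611 = 48.6922

48.69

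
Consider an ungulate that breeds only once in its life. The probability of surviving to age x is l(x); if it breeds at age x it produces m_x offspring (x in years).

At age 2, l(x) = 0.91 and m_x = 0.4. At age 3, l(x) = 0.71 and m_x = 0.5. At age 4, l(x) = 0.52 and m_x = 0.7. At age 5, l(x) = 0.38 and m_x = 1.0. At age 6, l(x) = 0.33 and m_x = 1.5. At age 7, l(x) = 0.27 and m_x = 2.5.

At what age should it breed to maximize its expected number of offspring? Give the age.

7

Expected offspring if breeding at age x = l(x) × m_x:
  age 2: 0.91 × 0.4 = 0.364
  age 3: 0.71 × 0.5 = 0.355
  age 4: 0.52 × 0.7 = 0.364
  age 5: 0.38 × 1.0 = 0.380
  age 6: 0.33 × 1.5 = 0.495
  age 7: 0.27 × 2.5 = 0.675
Maximum at age 7 (0.675).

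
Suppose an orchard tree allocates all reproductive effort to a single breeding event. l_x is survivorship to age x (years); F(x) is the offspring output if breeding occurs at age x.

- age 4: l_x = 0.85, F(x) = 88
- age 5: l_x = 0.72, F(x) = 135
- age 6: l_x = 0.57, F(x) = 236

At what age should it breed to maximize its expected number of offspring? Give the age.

Expected offspring if breeding at age x = l_x × F(x):
  age 4: 0.85 × 88 = 74.800
  age 5: 0.72 × 135 = 97.200
  age 6: 0.57 × 236 = 134.520
Maximum at age 6 (134.520).

6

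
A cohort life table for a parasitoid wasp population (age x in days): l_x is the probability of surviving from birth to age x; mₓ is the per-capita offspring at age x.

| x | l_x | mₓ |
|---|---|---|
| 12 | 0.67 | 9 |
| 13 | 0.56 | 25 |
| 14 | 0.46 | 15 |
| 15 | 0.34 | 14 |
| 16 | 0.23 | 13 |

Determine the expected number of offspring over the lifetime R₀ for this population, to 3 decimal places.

R₀ = Σ l_x mₓ:
  age 12: 0.67 × 9 = 6.0300
  age 13: 0.56 × 25 = 14.0000
  age 14: 0.46 × 15 = 6.9000
  age 15: 0.34 × 14 = 4.7600
  age 16: 0.23 × 13 = 2.9900
R₀ = 6.0300 + 14.0000 + 6.9000 + 4.7600 + 2.9900 = 34.6800

34.680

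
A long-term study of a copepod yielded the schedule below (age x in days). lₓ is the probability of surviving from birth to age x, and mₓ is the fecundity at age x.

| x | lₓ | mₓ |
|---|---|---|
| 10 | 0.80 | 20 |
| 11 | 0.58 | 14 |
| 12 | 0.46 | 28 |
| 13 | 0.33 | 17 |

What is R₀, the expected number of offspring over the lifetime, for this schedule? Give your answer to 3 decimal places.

42.610

R₀ = Σ lₓ mₓ:
  age 10: 0.80 × 20 = 16.0000
  age 11: 0.58 × 14 = 8.1200
  age 12: 0.46 × 28 = 12.8800
  age 13: 0.33 × 17 = 5.6100
R₀ = 16.0000 + 8.1200 + 12.8800 + 5.6100 = 42.6100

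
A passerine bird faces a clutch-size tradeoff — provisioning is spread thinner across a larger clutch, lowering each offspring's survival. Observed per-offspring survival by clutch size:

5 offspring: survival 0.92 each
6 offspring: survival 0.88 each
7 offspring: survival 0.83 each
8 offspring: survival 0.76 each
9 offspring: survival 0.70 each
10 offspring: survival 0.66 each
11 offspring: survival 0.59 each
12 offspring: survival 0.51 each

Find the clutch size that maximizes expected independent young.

10

Expected independent young = c × s(c):
  c=5: 5 × 0.92 = 4.600
  c=6: 6 × 0.88 = 5.280
  c=7: 7 × 0.83 = 5.810
  c=8: 8 × 0.76 = 6.080
  c=9: 9 × 0.70 = 6.300
  c=10: 10 × 0.66 = 6.600
  c=11: 11 × 0.59 = 6.490
  c=12: 12 × 0.51 = 6.120
Maximum at c = 10 (6.600 independent young).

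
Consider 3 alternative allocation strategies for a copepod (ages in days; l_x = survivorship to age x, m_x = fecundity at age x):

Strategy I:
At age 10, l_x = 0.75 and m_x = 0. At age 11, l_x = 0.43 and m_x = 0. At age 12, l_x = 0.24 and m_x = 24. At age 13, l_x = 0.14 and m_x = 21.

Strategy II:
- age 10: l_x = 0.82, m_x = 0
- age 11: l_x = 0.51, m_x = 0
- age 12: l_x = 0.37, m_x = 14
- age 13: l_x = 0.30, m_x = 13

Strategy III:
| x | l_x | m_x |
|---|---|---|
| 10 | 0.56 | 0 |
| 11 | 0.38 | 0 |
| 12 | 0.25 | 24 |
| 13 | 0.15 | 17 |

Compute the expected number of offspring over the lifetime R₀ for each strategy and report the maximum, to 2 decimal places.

Strategy I: R₀ = 0.75×0 + 0.43×0 + 0.24×24 + 0.14×21 = 8.7000
Strategy II: R₀ = 0.82×0 + 0.51×0 + 0.37×14 + 0.30×13 = 9.0800
Strategy III: R₀ = 0.56×0 + 0.38×0 + 0.25×24 + 0.15×17 = 8.5500
Highest R₀: strategy II with 9.0800.

9.08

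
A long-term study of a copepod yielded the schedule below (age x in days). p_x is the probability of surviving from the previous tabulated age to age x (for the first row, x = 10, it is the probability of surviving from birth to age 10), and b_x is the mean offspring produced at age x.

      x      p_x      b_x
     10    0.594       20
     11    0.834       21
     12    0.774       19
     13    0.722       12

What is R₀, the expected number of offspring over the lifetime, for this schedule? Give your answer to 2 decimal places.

32.89

Survivorship from birth: l_x = p_10·p_11·…·p_x.
  l_10 = 0.59400
  l_11 = 0.49540
  l_12 = 0.38344
  l_13 = 0.27684
R₀ = Σ l_x b_x:
  age 10: 0.59400 × 20 = 11.8800
  age 11: 0.49540 × 21 = 10.4034
  age 12: 0.38344 × 19 = 7.2854
  age 13: 0.27684 × 12 = 3.3221
R₀ = 11.8800 + 10.4034 + 7.2854 + 3.3221 = 32.8908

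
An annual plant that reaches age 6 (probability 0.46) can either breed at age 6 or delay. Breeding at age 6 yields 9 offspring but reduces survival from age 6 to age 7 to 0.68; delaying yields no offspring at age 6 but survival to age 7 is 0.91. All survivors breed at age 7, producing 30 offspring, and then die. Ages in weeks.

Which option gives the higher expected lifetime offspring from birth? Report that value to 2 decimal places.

breed at age 6: R₀ = 0.46 × (9 + 0.68 × 30) = 0.46 × 29.4000 = 13.5240
delay to age 7: R₀ = 0.46 × (0.91 × 30) = 0.46 × 27.3000 = 12.5580
Higher: breed at age 6 (13.5240).

13.52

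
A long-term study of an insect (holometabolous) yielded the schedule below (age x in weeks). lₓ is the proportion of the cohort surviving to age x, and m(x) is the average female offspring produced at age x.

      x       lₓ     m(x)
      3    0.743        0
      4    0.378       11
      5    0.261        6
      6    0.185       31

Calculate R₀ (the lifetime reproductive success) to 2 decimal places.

11.46

R₀ = Σ lₓ m(x):
  age 3: 0.743 × 0 = 0.0000
  age 4: 0.378 × 11 = 4.1580
  age 5: 0.261 × 6 = 1.5660
  age 6: 0.185 × 31 = 5.7350
R₀ = 0.0000 + 4.1580 + 1.5660 + 5.7350 = 11.4590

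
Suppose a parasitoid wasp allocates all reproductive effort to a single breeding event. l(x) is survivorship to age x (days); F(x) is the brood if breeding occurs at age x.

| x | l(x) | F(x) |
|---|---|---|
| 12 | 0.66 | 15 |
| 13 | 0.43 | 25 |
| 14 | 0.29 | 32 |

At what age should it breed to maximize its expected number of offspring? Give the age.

Expected offspring if breeding at age x = l(x) × F(x):
  age 12: 0.66 × 15 = 9.900
  age 13: 0.43 × 25 = 10.750
  age 14: 0.29 × 32 = 9.280
Maximum at age 13 (10.750).

13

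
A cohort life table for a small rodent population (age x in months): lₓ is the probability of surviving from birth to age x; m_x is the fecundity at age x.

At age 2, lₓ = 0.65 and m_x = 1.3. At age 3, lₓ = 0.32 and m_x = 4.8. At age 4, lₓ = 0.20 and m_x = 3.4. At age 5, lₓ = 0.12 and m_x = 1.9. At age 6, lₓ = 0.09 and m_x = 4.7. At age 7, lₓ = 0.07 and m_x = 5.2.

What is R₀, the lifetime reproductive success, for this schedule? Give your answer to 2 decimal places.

R₀ = Σ lₓ m_x:
  age 2: 0.65 × 1.3 = 0.8450
  age 3: 0.32 × 4.8 = 1.5360
  age 4: 0.20 × 3.4 = 0.6800
  age 5: 0.12 × 1.9 = 0.2280
  age 6: 0.09 × 4.7 = 0.4230
  age 7: 0.07 × 5.2 = 0.3640
R₀ = 0.8450 + 1.5360 + 0.6800 + 0.2280 + 0.4230 + 0.3640 = 4.0760

4.08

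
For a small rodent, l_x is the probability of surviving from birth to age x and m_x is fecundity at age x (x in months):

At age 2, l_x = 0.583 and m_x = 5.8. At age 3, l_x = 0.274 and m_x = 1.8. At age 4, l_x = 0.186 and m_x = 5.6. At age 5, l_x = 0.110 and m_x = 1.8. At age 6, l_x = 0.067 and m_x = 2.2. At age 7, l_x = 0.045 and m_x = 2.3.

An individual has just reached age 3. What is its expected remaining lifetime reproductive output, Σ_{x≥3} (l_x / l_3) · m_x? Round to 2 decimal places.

l_3 = 0.274. Conditional survival from age 3 to x is l_x / l_3.
  x=3: (0.274/0.274) × 1.8 = 1.8000
  x=4: (0.186/0.274) × 5.6 = 3.8015
  x=5: (0.110/0.274) × 1.8 = 0.7226
  x=6: (0.067/0.274) × 2.2 = 0.5380
  x=7: (0.045/0.274) × 2.3 = 0.3777
Sum = 1.8000 + 3.8015 + 0.7226 + 0.5380 + 0.3777 = 7.2398

7.24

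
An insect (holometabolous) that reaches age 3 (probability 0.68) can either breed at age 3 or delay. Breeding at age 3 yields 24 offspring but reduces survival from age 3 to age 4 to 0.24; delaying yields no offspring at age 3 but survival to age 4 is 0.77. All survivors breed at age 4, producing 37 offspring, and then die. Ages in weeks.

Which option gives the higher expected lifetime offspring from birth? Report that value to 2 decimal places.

breed at age 3: R₀ = 0.68 × (24 + 0.24 × 37) = 0.68 × 32.8800 = 22.3584
delay to age 4: R₀ = 0.68 × (0.77 × 37) = 0.68 × 28.4900 = 19.3732
Higher: breed at age 3 (22.3584).

22.36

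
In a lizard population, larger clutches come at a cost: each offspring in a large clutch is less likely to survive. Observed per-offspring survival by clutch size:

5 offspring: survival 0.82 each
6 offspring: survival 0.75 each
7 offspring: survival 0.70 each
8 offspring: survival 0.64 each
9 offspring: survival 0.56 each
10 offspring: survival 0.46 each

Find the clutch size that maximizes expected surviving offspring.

Expected surviving offspring = c × s(c):
  c=5: 5 × 0.82 = 4.100
  c=6: 6 × 0.75 = 4.500
  c=7: 7 × 0.70 = 4.900
  c=8: 8 × 0.64 = 5.120
  c=9: 9 × 0.56 = 5.040
  c=10: 10 × 0.46 = 4.600
Maximum at c = 8 (5.120 surviving offspring).

8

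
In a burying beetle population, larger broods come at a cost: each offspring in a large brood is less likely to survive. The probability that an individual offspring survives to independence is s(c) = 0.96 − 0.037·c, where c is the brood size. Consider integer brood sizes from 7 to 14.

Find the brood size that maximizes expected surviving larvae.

13

Expected surviving larvae = c × s(c):
  c=7: 7 × 0.701 = 4.907
  c=8: 8 × 0.664 = 5.312
  c=9: 9 × 0.627 = 5.643
  c=10: 10 × 0.590 = 5.900
  c=11: 11 × 0.553 = 6.083
  c=12: 12 × 0.516 = 6.192
  c=13: 13 × 0.479 = 6.227
  c=14: 14 × 0.442 = 6.188
Maximum at c = 13 (6.227 surviving larvae).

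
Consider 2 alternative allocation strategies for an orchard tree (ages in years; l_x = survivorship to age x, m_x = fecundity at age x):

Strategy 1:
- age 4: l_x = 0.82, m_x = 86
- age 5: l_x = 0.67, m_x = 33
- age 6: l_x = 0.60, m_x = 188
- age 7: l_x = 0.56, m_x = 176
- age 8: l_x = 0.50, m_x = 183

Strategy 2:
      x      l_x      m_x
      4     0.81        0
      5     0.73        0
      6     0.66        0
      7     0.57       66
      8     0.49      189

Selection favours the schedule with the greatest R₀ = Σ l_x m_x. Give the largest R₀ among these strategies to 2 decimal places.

395.49

Strategy 1: R₀ = 0.82×86 + 0.67×33 + 0.60×188 + 0.56×176 + 0.50×183 = 395.4900
Strategy 2: R₀ = 0.81×0 + 0.73×0 + 0.66×0 + 0.57×66 + 0.49×189 = 130.2300
Highest R₀: strategy 1 with 395.4900.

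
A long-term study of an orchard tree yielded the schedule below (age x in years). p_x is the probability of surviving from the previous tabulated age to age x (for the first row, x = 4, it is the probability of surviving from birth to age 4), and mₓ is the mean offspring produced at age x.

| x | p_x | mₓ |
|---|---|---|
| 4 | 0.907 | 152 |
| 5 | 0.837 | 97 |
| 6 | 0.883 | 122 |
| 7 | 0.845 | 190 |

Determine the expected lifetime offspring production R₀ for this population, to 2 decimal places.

400.91

Survivorship from birth: l_x = p_4·p_5·…·p_x.
  l_4 = 0.90700
  l_5 = 0.75916
  l_6 = 0.67034
  l_7 = 0.56644
R₀ = Σ l_x mₓ:
  age 4: 0.90700 × 152 = 137.8640
  age 5: 0.75916 × 97 = 73.6385
  age 6: 0.67034 × 122 = 81.7815
  age 7: 0.56644 × 190 = 107.6236
R₀ = 137.8640 + 73.6385 + 81.7815 + 107.6236 = 400.9076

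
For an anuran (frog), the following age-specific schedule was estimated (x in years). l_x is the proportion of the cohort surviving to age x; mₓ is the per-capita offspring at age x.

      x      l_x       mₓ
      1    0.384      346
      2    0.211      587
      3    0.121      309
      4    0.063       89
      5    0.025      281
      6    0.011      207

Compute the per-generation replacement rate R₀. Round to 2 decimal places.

309.02

R₀ = Σ l_x mₓ:
  age 1: 0.384 × 346 = 132.8640
  age 2: 0.211 × 587 = 123.8570
  age 3: 0.121 × 309 = 37.3890
  age 4: 0.063 × 89 = 5.6070
  age 5: 0.025 × 281 = 7.0250
  age 6: 0.011 × 207 = 2.2770
R₀ = 132.8640 + 123.8570 + 37.3890 + 5.6070 + 7.0250 + 2.2770 = 309.0190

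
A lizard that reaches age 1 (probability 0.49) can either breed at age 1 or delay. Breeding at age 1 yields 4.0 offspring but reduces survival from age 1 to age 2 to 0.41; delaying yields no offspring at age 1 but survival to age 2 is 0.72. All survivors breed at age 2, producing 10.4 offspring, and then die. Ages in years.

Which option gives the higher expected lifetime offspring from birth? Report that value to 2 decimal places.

breed at age 1: R₀ = 0.49 × (4.0 + 0.41 × 10.4) = 0.49 × 8.2640 = 4.0494
delay to age 2: R₀ = 0.49 × (0.72 × 10.4) = 0.49 × 7.4880 = 3.6691
Higher: breed at age 1 (4.0494).

4.05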